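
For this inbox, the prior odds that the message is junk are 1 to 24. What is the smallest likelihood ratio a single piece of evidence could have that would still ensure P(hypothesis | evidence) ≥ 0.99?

2376

Prior odds = 1/24.
Target odds = 0.99/0.01 = 99.
Required Bayes factor = 99 ÷ (1/24) = 2376.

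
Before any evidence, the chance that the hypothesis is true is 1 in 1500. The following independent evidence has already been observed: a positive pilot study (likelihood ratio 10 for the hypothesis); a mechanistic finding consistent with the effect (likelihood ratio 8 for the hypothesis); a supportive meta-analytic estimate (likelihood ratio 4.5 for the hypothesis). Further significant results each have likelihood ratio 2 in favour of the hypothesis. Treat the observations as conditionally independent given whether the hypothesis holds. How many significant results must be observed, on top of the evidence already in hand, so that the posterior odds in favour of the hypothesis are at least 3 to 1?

4

Prior odds = (1/1500)/(1499/1500) = 1/1499.
Combined Bayes factor of the evidence already in hand = 10 × 8 × 4.5 = 360.
Odds after that evidence = (1/1499) × 360 = 360/1499.
Target odds = 3.
Need 2ⁿ ≥ 3 ÷ (360/1499) = 1499/120.
2³ = 8 falls short of 1499/120 but 2⁴ = 16 reaches it, so n = 4.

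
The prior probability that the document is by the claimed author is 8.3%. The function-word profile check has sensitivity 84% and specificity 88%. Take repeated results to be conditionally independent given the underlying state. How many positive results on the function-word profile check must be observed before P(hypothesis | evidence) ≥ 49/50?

4

Prior odds = 0.083/0.917 = 83/917.
False-positive rate = 1 − 0.88 = 0.12; likelihood ratio of a positive = 0.84/0.12 = 7.
Target odds: 0.98 ÷ 0.02 = 49.
Need (83/917) × 7ⁿ ≥ 49, i.e. 7ⁿ ≥ 44933/83.
7³ = 343 falls short of 44933/83 but 7⁴ = 2401 reaches it, so n = 4.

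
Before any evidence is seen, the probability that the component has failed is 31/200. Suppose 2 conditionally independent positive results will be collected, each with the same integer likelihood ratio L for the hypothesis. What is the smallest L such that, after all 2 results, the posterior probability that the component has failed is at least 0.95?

11

Prior odds = 0.155/0.845 = 31/169.
Target odds = 0.95/0.05 = 19.
Need L² ≥ 19 ÷ (31/169) = 3211/31.
10² = 100 < 3211/31 ≤ 121 = 11², so L = 11.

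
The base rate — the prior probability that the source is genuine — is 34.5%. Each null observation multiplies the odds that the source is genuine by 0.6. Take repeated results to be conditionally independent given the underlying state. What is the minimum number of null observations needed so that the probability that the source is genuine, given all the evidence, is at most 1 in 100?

8

Prior odds: 0.345 ÷ 0.655 = 69/131.
Likelihood ratio per null observation = 0.6.
Target odds: 0.01 ÷ 0.99 = 1/99.
Need (69/131) × 0.6ⁿ ≤ 1/99, i.e. 0.6ⁿ ≤ 131/6831.
0.6⁷ = 2187/78125 is still above 131/6831 but 0.6⁸ = 6561/390625 is at or below it, so n = 8.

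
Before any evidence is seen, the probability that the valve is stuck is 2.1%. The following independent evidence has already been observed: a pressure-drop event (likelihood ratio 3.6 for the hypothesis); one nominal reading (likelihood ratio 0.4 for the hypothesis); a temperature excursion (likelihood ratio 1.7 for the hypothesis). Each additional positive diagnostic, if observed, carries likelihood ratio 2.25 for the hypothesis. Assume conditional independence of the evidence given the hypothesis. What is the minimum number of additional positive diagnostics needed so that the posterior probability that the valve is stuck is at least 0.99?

10

Prior odds = 0.021/0.979 = 21/979.
Combined Bayes factor of the evidence already in hand = 3.6 × 0.4 × 1.7 = 2.448.
Odds after that evidence = (21/979) × 2.448 = 6426/122375.
Target odds = 0.99/0.01 = 99.
Need 2.25ⁿ ≥ 99 ÷ (6426/122375) = 1346125/714.
2.25⁹ = 387420489/262144 falls short of 1346125/714 but 2.25¹⁰ ≈3325.26 reaches it, so n = 10.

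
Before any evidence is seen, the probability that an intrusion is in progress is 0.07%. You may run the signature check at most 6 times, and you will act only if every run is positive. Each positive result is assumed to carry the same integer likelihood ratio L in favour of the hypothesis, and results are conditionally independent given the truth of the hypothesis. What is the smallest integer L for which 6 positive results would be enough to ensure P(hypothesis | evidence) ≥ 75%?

5

Prior odds = 0.0007/0.9993 = 7/9993.
Target odds = 0.75/0.25 = 3.
Need L⁶ ≥ 3 ÷ (7/9993) = 29979/7.
4⁶ = 4096 < 29979/7 ≤ 15625 = 5⁶, so L = 5.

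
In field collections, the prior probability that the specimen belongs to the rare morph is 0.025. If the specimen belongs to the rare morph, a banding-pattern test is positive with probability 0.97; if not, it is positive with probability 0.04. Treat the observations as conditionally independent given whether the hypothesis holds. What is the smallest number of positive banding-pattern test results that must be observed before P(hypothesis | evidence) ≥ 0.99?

Prior odds = 0.025/0.975 = 1/39.
Likelihood ratio of a positive = 0.97/0.04 = 24.25.
Target posterior odds = 0.99/0.01 = 99.
Need (1/39) × 24.25ⁿ ≥ 99, i.e. 24.25ⁿ ≥ 3861.
24.25² = 588.0625 falls short of 3861 but 24.25³ = 912673/64 reaches it, so n = 3.

3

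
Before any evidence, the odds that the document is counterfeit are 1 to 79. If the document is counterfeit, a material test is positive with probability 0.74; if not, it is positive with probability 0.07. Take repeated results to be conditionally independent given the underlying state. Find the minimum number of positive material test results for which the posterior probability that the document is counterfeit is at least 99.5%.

5

Prior odds = 1/79.
Likelihood ratio of a positive = 0.74/0.07 = 74/7.
Target posterior odds = 0.995/0.005 = 199.
Require (74/7)ⁿ ≥ 199 ÷ (1/79) = 15721.
(74/7)⁴ = 29986576/2401 falls short of 15721 but (74/7)⁵ ≈132029 reaches it, so n = 5.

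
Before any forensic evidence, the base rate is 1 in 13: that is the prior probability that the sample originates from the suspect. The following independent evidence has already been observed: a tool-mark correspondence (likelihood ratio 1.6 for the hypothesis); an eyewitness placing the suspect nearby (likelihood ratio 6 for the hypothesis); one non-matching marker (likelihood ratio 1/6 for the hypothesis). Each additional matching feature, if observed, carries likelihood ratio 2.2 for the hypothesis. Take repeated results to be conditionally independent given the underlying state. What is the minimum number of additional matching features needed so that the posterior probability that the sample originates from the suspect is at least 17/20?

5

Prior odds = (1/13)/(12/13) = 1/12.
Combined Bayes factor of the evidence already in hand = 1.6 × 6 × (1/6) = 1.6.
Odds after that evidence = (1/12) × 1.6 = 2/15.
Target odds = 0.85/0.15 = 17/3.
Need 2.2ⁿ ≥ 17/3 ÷ (2/15) = 42.5.
2.2⁴ = 23.4256 falls short of 42.5 but 2.2⁵ = 51.53632 reaches it, so n = 5.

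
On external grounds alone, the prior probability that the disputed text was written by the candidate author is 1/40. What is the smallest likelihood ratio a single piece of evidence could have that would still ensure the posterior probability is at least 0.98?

1911

Prior odds = 0.025/0.975 = 1/39.
Target odds = 0.98/0.02 = 49.
Required Bayes factor = 49 ÷ (1/39) = 1911.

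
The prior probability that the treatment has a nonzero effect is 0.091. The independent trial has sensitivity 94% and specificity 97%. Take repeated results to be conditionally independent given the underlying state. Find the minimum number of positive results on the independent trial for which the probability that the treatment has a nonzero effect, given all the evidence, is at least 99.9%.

3

Prior odds: 0.091 ÷ 0.909 = 91/909.
False-positive rate = 1 − 0.97 = 0.03; likelihood ratio of a positive = 0.94/0.03 = 94/3.
Target odds: 0.999 ÷ 0.001 = 999.
Require (94/3)ⁿ ≥ 999 ÷ (91/909) = 908091/91.
(94/3)² = 8836/9 falls short of 908091/91 but (94/3)³ = 830584/27 reaches it, so n = 3.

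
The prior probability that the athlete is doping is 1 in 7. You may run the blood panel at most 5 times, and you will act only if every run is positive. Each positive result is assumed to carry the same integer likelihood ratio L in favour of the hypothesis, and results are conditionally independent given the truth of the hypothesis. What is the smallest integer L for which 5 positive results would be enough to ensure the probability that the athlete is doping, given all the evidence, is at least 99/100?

Prior odds = (1/7)/(6/7) = 1/6.
Target odds = 0.99/0.01 = 99.
Need L⁵ ≥ 99 ÷ (1/6) = 594.
3⁵ = 243 < 594 ≤ 1024 = 4⁵, so L = 4.

4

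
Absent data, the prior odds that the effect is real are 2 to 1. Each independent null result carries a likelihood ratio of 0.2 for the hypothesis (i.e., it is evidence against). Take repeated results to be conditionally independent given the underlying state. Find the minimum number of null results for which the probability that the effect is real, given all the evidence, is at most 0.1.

Prior odds = 2.
Likelihood ratio per null result = 0.2.
Target posterior odds = 0.1/0.9 = 1/9.
Need 2 × 0.2ⁿ ≤ 1/9, i.e. 0.2ⁿ ≤ 1/18.
0.2¹ = 0.2 is still above 1/18 but 0.2² = 0.04 is at or below it, so n = 2.

2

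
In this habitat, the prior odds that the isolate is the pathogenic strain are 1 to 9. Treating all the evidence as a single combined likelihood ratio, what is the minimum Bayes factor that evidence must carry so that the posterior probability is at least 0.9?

Prior odds = 1/9.
Target odds = 0.9/0.1 = 9.
Required Bayes factor = 9 ÷ (1/9) = 81.

81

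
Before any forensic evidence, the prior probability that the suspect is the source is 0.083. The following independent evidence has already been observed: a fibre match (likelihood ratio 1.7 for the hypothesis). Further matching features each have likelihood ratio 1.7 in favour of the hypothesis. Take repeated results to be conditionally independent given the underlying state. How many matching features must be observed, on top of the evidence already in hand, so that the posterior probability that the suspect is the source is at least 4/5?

Prior odds = 0.083/0.917 = 83/917.
Bayes factor of the evidence already in hand = 1.7.
Odds after that evidence = (83/917) × 1.7 = 1411/9170.
Target odds = 0.8/0.2 = 4.
Need 1.7ⁿ ≥ 4 ÷ (1411/9170) = 36680/1411.
1.7⁶ = 24137569/1000000 falls short of 36680/1411 but 1.7⁷ = 410338673/10000000 reaches it, so n = 7.

7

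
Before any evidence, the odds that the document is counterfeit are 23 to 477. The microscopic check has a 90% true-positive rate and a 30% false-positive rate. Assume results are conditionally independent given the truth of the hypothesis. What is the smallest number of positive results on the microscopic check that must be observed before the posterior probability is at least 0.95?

Prior odds = 23/477.
Likelihood ratio of a positive result = 0.9/0.3 = 3.
Target posterior odds = 0.95/0.05 = 19.
Require 3ⁿ ≥ 19 ÷ (23/477) = 9063/23.
3⁵ = 243 falls short of 9063/23 but 3⁶ = 729 reaches it, so n = 6.

6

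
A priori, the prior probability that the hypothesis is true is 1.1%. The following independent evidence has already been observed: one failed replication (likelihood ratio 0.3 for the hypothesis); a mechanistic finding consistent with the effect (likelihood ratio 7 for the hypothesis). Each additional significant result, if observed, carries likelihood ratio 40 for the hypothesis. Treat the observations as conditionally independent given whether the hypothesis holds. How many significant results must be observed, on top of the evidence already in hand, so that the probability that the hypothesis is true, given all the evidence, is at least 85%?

Prior odds = 0.011/0.989 = 11/989.
Combined Bayes factor of the evidence already in hand = 0.3 × 7 = 2.1.
Odds after that evidence = (11/989) × 2.1 = 231/9890.
Target odds = 0.85/0.15 = 17/3.
Need 40ⁿ ≥ 17/3 ÷ (231/9890) = 168130/693.
40¹ = 40 falls short of 168130/693 but 40² = 1600 reaches it, so n = 2.

2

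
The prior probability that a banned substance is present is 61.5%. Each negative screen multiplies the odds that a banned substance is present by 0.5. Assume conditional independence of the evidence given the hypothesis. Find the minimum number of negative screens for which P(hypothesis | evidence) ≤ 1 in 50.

7

Prior odds: 0.615 ÷ 0.385 = 123/77.
Likelihood ratio per negative screen = 0.5.
Target odds: 0.02 ÷ 0.98 = 1/49.
Require 0.5ⁿ ≤ 1/49 ÷ (123/77) = 11/861.
0.5⁶ = 0.015625 is still above 11/861 but 0.5⁷ = 0.0078125 is at or below it, so n = 7.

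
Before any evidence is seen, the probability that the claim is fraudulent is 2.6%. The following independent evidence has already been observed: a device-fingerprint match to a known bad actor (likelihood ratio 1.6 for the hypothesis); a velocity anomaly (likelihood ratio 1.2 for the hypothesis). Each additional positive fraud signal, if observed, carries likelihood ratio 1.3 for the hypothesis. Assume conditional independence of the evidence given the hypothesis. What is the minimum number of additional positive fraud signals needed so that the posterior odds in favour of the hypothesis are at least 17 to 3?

18

Prior odds = 0.026/0.974 = 13/487.
Combined Bayes factor of the evidence already in hand = 1.6 × 1.2 = 1.92.
Odds after that evidence = (13/487) × 1.92 = 624/12175.
Target odds = 17/3.
Need 1.3ⁿ ≥ 17/3 ÷ (624/12175) = 206975/1872.
1.3¹⁷ ≈86.5042 falls short of 206975/1872 but 1.3¹⁸ ≈112.455 reaches it, so n = 18.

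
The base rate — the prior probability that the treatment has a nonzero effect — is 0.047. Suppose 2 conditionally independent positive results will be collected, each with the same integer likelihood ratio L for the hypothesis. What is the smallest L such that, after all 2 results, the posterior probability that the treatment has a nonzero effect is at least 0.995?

Prior odds = 0.047/0.953 = 47/953.
Target odds = 0.995/0.005 = 199.
Need L² ≥ 199 ÷ (47/953) = 189647/47.
63² = 3969 < 189647/47 ≤ 4096 = 64², so L = 64.

64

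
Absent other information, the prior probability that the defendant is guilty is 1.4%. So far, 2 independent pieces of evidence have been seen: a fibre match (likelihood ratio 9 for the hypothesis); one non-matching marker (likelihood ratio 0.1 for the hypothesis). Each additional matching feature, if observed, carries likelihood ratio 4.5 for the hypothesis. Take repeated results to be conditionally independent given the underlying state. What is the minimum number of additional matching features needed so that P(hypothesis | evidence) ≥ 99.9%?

Prior odds = 0.014/0.986 = 7/493.
Combined Bayes factor of the evidence already in hand = 9 × 0.1 = 0.9.
Odds after that evidence = (7/493) × 0.9 = 63/4930.
Target odds = 0.999/0.001 = 999.
Need 4.5ⁿ ≥ 999 ÷ (63/4930) = 547230/7.
4.5⁷ = 4782969/128 falls short of 547230/7 but 4.5⁸ = 43046721/256 reaches it, so n = 8.

8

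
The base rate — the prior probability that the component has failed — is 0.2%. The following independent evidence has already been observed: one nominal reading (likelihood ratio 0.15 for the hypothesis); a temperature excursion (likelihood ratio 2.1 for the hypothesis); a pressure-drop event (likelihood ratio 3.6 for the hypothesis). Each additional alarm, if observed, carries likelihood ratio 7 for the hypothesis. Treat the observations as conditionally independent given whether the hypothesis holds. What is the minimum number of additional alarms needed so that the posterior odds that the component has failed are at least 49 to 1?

6

Prior odds = 0.002/0.998 = 1/499.
Combined Bayes factor of the evidence already in hand = 0.15 × 2.1 × 3.6 = 1.134.
Odds after that evidence = (1/499) × 1.134 = 567/249500.
Target odds = 49.
Need 7ⁿ ≥ 49 ÷ (567/249500) = 1746500/81.
7⁵ = 16807 falls short of 1746500/81 but 7⁶ = 117649 reaches it, so n = 6.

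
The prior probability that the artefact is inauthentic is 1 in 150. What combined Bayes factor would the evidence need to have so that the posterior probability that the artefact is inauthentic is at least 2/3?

298

Prior odds = (1/150)/(149/150) = 1/149.
Target odds = (2/3)/(1/3) = 2.
Required Bayes factor = 2 ÷ (1/149) = 298.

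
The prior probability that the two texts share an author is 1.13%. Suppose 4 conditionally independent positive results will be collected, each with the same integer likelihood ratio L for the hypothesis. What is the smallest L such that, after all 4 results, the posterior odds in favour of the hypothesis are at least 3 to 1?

5

Prior odds = 0.0113/0.9887 = 113/9887.
Target odds = 3.
Need L⁴ ≥ 3 ÷ (113/9887) = 29661/113.
4⁴ = 256 < 29661/113 ≤ 625 = 5⁴, so L = 5.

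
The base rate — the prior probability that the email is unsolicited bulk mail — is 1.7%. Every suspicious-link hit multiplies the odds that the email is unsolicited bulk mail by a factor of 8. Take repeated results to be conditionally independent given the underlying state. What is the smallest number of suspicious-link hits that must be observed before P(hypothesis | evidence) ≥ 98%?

4

Prior odds: 0.017 ÷ 0.983 = 17/983.
Likelihood ratio per suspicious-link hit = 8.
Target odds: 0.98 ÷ 0.02 = 49.
Need (17/983) × 8ⁿ ≥ 49, i.e. 8ⁿ ≥ 48167/17.
8³ = 512 falls short of 48167/17 but 8⁴ = 4096 reaches it, so n = 4.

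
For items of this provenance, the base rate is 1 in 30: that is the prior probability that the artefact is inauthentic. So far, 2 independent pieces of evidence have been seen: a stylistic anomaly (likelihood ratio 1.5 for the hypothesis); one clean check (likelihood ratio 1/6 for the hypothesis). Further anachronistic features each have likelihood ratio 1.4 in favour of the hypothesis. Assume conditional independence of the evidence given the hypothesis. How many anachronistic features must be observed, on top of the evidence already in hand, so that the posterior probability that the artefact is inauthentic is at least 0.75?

18

Prior odds = (1/30)/(29/30) = 1/29.
Combined Bayes factor of the evidence already in hand = 1.5 × (1/6) = 0.25.
Odds after that evidence = (1/29) × 0.25 = 1/116.
Target odds = 0.75/0.25 = 3.
Need 1.4ⁿ ≥ 3 ÷ (1/116) = 348.
1.4¹⁷ ≈304.913 falls short of 348 but 1.4¹⁸ ≈426.879 reaches it, so n = 18.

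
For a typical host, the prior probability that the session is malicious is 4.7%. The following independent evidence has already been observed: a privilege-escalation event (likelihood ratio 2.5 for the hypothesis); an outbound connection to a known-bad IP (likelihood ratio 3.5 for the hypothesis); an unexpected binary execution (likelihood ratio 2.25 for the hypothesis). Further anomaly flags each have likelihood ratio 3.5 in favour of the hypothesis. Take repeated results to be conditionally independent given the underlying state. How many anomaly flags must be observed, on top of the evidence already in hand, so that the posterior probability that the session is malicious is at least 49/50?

Prior odds = 0.047/0.953 = 47/953.
Combined Bayes factor of the evidence already in hand = 2.5 × 3.5 × 2.25 = 19.6875.
Odds after that evidence = (47/953) × 19.6875 = 14805/15248.
Target odds = 0.98/0.02 = 49.
Need 3.5ⁿ ≥ 49 ÷ (14805/15248) = 106736/2115.
3.5³ = 42.875 falls short of 106736/2115 but 3.5⁴ = 150.0625 reaches it, so n = 4.

4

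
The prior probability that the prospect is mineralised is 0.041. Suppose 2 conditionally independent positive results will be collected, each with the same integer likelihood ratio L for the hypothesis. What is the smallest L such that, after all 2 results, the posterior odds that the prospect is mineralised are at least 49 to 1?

Prior odds = 0.041/0.959 = 41/959.
Target odds = 49.
Need L² ≥ 49 ÷ (41/959) = 46991/41.
33² = 1089 < 46991/41 ≤ 1156 = 34², so L = 34.

34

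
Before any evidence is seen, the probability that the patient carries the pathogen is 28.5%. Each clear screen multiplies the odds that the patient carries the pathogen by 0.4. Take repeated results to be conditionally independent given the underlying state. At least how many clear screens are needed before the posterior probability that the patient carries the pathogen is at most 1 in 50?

Prior odds = 0.285/0.715 = 57/143.
Likelihood ratio per clear screen = 0.4.
Target posterior odds = 0.02/0.98 = 1/49.
Need (57/143) × 0.4ⁿ ≤ 1/49, i.e. 0.4ⁿ ≤ 143/2793.
0.4³ = 0.064 is still above 143/2793 but 0.4⁴ = 0.0256 is at or below it, so n = 4.

4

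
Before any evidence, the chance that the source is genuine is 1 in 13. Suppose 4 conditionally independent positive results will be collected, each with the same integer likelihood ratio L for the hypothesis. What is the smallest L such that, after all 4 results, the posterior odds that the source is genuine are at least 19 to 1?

4

Prior odds = (1/13)/(12/13) = 1/12.
Target odds = 19.
Need L⁴ ≥ 19 ÷ (1/12) = 228.
3⁴ = 81 < 228 ≤ 256 = 4⁴, so L = 4.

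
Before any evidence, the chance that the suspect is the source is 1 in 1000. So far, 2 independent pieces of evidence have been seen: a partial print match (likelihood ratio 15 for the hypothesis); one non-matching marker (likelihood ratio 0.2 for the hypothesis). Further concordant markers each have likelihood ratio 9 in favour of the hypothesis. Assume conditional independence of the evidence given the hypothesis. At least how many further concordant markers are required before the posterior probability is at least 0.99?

5

Prior odds = 0.001/0.999 = 1/999.
Combined Bayes factor of the evidence already in hand = 15 × 0.2 = 3.
Odds after that evidence = (1/999) × 3 = 1/333.
Target odds = 0.99/0.01 = 99.
Need 9ⁿ ≥ 99 ÷ (1/333) = 32967.
9⁴ = 6561 falls short of 32967 but 9⁵ = 59049 reaches it, so n = 5.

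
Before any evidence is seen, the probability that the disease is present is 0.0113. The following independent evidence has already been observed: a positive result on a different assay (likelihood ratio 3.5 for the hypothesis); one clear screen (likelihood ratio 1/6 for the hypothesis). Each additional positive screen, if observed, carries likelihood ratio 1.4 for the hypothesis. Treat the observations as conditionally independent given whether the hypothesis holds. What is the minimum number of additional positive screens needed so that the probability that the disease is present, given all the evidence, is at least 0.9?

Prior odds = 0.0113/0.9887 = 113/9887.
Combined Bayes factor of the evidence already in hand = 3.5 × (1/6) = 7/12.
Odds after that evidence = (113/9887) × 7/12 = 791/118644.
Target odds = 0.9/0.1 = 9.
Need 1.4ⁿ ≥ 9 ÷ (791/118644) = 1067796/791.
1.4²¹ ≈1171.36 falls short of 1067796/791 but 1.4²² ≈1639.9 reaches it, so n = 22.

22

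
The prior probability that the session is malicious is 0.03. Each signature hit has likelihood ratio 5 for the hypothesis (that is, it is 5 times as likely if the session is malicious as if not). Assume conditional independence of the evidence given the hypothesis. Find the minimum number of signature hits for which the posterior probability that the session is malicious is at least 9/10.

4

Prior odds = 0.03/0.97 = 3/97.
Likelihood ratio per signature hit = 5.
Target odds: 0.9 ÷ 0.1 = 9.
Need (3/97) × 5ⁿ ≥ 9, i.e. 5ⁿ ≥ 291.
5³ = 125 falls short of 291 but 5⁴ = 625 reaches it, so n = 4.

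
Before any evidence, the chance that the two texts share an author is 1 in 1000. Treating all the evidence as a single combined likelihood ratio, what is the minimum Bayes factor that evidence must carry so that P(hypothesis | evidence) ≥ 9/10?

8991

Prior odds = 0.001/0.999 = 1/999.
Target odds = 0.9/0.1 = 9.
Required Bayes factor = 9 ÷ (1/999) = 8991.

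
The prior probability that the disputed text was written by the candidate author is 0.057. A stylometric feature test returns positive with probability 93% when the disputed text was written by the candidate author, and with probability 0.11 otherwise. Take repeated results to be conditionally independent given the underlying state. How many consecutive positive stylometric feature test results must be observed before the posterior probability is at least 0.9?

3

Prior odds: 0.057 ÷ 0.943 = 57/943.
Likelihood ratio of a positive result = 0.93/0.11 = 93/11.
Target posterior odds = 0.9/0.1 = 9.
Require (93/11)ⁿ ≥ 9 ÷ (57/943) = 2829/19.
(93/11)² = 8649/121 falls short of 2829/19 but (93/11)³ = 804357/1331 reaches it, so n = 3.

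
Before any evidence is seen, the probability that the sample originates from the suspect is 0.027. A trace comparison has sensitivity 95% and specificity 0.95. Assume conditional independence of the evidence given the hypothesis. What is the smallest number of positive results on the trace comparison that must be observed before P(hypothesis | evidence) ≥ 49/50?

3

Prior odds = 0.027/0.973 = 27/973.
False-positive rate = 1 − 0.95 = 0.05; likelihood ratio of a positive = 0.95/0.05 = 19.
Target posterior odds = 0.98/0.02 = 49.
Need (27/973) × 19ⁿ ≥ 49, i.e. 19ⁿ ≥ 47677/27.
19² = 361 falls short of 47677/27 but 19³ = 6859 reaches it, so n = 3.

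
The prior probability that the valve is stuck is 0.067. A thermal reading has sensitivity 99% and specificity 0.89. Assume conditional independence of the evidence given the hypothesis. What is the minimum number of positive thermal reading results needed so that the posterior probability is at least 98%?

3

Prior odds = 0.067/0.933 = 67/933.
False-positive rate = 1 − 0.89 = 0.11; likelihood ratio of a positive = 0.99/0.11 = 9.
Target posterior odds = 0.98/0.02 = 49.
Need (67/933) × 9ⁿ ≥ 49, i.e. 9ⁿ ≥ 45717/67.
9² = 81 falls short of 45717/67 but 9³ = 729 reaches it, so n = 3.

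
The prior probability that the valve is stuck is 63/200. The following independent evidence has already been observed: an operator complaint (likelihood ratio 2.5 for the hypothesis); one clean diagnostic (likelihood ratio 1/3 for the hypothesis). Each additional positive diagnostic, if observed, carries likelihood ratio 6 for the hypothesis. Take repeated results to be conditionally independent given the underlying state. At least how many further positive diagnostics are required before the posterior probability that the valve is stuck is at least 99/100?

Prior odds = 0.315/0.685 = 63/137.
Combined Bayes factor of the evidence already in hand = 2.5 × (1/3) = 5/6.
Odds after that evidence = (63/137) × 5/6 = 105/274.
Target odds = 0.99/0.01 = 99.
Need 6ⁿ ≥ 99 ÷ (105/274) = 9042/35.
6³ = 216 falls short of 9042/35 but 6⁴ = 1296 reaches it, so n = 4.

4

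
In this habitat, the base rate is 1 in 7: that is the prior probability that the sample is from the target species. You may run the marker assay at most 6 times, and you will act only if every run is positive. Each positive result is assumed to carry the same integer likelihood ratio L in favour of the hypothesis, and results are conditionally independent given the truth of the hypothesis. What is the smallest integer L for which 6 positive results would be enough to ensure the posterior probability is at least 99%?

3

Prior odds = (1/7)/(6/7) = 1/6.
Target odds = 0.99/0.01 = 99.
Need L⁶ ≥ 99 ÷ (1/6) = 594.
2⁶ = 64 < 594 ≤ 729 = 3⁶, so L = 3.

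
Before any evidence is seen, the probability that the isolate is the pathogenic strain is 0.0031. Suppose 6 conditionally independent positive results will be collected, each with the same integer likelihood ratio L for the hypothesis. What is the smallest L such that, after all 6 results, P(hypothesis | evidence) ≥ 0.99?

6

Prior odds = 0.0031/0.9969 = 31/9969.
Target odds = 0.99/0.01 = 99.
Need L⁶ ≥ 99 ÷ (31/9969) = 986931/31.
5⁶ = 15625 < 986931/31 ≤ 46656 = 6⁶, so L = 6.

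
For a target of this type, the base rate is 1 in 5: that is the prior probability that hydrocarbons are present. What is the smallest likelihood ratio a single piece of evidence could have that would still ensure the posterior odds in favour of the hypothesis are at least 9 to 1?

36

Prior odds = 0.2/0.8 = 0.25.
Target odds = 9.
Required Bayes factor = 9 ÷ 0.25 = 36.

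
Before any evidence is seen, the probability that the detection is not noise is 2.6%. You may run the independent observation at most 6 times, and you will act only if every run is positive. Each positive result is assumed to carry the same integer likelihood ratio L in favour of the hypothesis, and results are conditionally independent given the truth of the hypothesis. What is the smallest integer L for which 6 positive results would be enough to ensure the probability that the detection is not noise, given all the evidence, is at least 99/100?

Prior odds = 0.026/0.974 = 13/487.
Target odds = 0.99/0.01 = 99.
Need L⁶ ≥ 99 ÷ (13/487) = 48213/13.
3⁶ = 729 < 48213/13 ≤ 4096 = 4⁶, so L = 4.

4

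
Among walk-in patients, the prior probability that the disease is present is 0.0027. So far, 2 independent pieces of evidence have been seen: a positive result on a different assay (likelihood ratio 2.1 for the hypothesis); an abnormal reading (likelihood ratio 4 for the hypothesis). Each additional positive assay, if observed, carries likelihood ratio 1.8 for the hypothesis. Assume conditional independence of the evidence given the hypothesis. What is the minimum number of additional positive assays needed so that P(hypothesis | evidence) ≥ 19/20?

12

Prior odds = 0.0027/0.9973 = 27/9973.
Combined Bayes factor of the evidence already in hand = 2.1 × 4 = 8.4.
Odds after that evidence = (27/9973) × 8.4 = 1134/49865.
Target odds = 0.95/0.05 = 19.
Need 1.8ⁿ ≥ 19 ÷ (1134/49865) = 947435/1134.
1.8¹¹ ≈642.684 falls short of 947435/1134 but 1.8¹² ≈1156.83 reaches it, so n = 12.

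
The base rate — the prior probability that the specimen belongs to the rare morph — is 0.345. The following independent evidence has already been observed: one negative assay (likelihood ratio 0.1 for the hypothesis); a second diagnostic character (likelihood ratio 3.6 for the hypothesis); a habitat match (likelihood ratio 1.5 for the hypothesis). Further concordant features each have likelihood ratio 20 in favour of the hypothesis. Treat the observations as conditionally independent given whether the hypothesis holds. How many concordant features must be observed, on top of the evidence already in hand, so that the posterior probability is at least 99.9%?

3

Prior odds = 0.345/0.655 = 69/131.
Combined Bayes factor of the evidence already in hand = 0.1 × 3.6 × 1.5 = 0.54.
Odds after that evidence = (69/131) × 0.54 = 1863/6550.
Target odds = 0.999/0.001 = 999.
Need 20ⁿ ≥ 999 ÷ (1863/6550) = 242350/69.
20² = 400 falls short of 242350/69 but 20³ = 8000 reaches it, so n = 3.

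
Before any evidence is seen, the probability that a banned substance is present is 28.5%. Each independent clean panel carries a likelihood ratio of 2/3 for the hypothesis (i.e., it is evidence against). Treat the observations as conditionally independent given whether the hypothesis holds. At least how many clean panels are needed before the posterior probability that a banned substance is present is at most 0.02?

8

Prior odds = 0.285/0.715 = 57/143.
Likelihood ratio per clean panel = 2/3.
Target odds: 0.02 ÷ 0.98 = 1/49.
Require (2/3)ⁿ ≤ 1/49 ÷ (57/143) = 143/2793.
(2/3)⁷ = 128/2187 is still above 143/2793 but (2/3)⁸ = 256/6561 is at or below it, so n = 8.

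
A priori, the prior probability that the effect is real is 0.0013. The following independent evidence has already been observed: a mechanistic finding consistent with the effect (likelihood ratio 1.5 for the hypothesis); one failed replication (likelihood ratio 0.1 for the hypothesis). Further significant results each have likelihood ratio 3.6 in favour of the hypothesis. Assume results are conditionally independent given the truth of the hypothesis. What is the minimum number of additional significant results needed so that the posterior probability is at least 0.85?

9

Prior odds = 0.0013/0.9987 = 13/9987.
Combined Bayes factor of the evidence already in hand = 1.5 × 0.1 = 0.15.
Odds after that evidence = (13/9987) × 0.15 = 13/66580.
Target odds = 0.85/0.15 = 17/3.
Need 3.6ⁿ ≥ 17/3 ÷ (13/66580) = 1131860/39.
3.6⁸ ≈28211.1 falls short of 1131860/39 but 3.6⁹ ≈101560 reaches it, so n = 9.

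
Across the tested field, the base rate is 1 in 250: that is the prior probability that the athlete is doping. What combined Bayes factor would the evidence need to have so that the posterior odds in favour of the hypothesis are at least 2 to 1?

Prior odds = 0.004/0.996 = 1/249.
Target odds = 2.
Required Bayes factor = 2 ÷ (1/249) = 498.

498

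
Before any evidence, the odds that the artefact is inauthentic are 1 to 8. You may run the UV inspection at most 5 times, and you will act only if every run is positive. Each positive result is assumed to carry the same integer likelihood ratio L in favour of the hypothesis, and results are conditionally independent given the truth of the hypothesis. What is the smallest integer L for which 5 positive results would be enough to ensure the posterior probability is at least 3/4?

2

Prior odds = 0.125.
Target odds = 0.75/0.25 = 3.
Need L⁵ ≥ 3 ÷ 0.125 = 24.
1⁵ = 1 < 24 ≤ 32 = 2⁵, so L = 2.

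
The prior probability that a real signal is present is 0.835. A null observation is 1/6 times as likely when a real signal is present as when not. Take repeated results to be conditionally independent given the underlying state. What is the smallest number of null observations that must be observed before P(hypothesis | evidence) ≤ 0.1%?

5

Prior odds = 0.835/0.165 = 167/33.
Likelihood ratio per null observation = 1/6.
Target odds: 0.001 ÷ 0.999 = 1/999.
Need (167/33) × (1/6)ⁿ ≤ 1/999, i.e. (1/6)ⁿ ≤ 11/55611.
(1/6)⁴ = 1/1296 is still above 11/55611 but (1/6)⁵ = 1/7776 is at or below it, so n = 5.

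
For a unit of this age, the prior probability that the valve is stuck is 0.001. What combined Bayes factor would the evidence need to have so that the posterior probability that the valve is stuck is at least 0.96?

23976

Prior odds = 0.001/0.999 = 1/999.
Target odds = 0.96/0.04 = 24.
Required Bayes factor = 24 ÷ (1/999) = 23976.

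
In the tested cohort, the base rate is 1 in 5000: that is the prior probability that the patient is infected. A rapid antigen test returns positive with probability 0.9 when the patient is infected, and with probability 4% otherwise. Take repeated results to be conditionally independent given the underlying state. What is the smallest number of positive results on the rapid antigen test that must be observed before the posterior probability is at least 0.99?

5

Prior odds: 0.0002 ÷ 0.9998 = 1/4999.
Likelihood ratio of a positive result = 0.9/0.04 = 22.5.
Target posterior odds = 0.99/0.01 = 99.
Need (1/4999) × 22.5ⁿ ≥ 99, i.e. 22.5ⁿ ≥ 494901.
22.5⁴ = 256289.0625 falls short of 494901 but 22.5⁵ = 184528125/32 reaches it, so n = 5.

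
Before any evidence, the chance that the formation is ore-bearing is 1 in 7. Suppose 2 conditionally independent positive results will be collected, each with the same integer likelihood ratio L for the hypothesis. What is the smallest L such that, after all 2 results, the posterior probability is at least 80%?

5

Prior odds = (1/7)/(6/7) = 1/6.
Target odds = 0.8/0.2 = 4.
Need L² ≥ 4 ÷ (1/6) = 24.
4² = 16 < 24 ≤ 25 = 5², so L = 5.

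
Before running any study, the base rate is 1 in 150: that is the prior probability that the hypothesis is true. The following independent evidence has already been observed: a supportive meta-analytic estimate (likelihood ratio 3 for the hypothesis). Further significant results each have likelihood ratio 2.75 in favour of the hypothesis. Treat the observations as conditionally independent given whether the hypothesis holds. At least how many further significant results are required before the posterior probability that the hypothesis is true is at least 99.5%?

10

Prior odds = (1/150)/(149/150) = 1/149.
Bayes factor of the evidence already in hand = 3.
Odds after that evidence = (1/149) × 3 = 3/149.
Target odds = 0.995/0.005 = 199.
Need 2.75ⁿ ≥ 199 ÷ (3/149) = 29651/3.
2.75⁹ ≈8994.86 falls short of 29651/3 but 2.75¹⁰ ≈24735.9 reaches it, so n = 10.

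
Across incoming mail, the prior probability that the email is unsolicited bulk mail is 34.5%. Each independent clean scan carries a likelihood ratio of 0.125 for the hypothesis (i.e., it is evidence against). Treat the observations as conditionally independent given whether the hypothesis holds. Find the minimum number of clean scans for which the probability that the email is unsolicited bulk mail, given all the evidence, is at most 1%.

Prior odds: 0.345 ÷ 0.655 = 69/131.
Likelihood ratio per clean scan = 0.125.
Target odds: 0.01 ÷ 0.99 = 1/99.
Need (69/131) × 0.125ⁿ ≤ 1/99, i.e. 0.125ⁿ ≤ 131/6831.
0.125¹ = 0.125 is still above 131/6831 but 0.125² = 0.015625 is at or below it, so n = 2.

2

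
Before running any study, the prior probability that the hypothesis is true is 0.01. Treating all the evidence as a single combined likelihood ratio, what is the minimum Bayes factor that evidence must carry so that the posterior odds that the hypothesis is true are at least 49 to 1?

Prior odds = 0.01/0.99 = 1/99.
Target odds = 49.
Required Bayes factor = 49 ÷ (1/99) = 4851.

4851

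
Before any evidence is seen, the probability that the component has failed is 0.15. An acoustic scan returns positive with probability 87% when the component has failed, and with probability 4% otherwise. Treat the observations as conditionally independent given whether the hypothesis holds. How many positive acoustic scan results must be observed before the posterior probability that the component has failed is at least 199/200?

Prior odds: 0.15 ÷ 0.85 = 3/17.
Likelihood ratio of a positive result = 0.87/0.04 = 21.75.
Target odds: 0.995 ÷ 0.005 = 199.
Require 21.75ⁿ ≥ 199 ÷ (3/17) = 3383/3.
21.75² = 473.0625 falls short of 3383/3 but 21.75³ = 658503/64 reaches it, so n = 3.

3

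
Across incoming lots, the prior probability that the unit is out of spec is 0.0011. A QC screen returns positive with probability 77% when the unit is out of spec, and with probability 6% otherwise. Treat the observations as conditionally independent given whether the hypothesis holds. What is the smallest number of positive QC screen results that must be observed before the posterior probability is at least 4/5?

4

Prior odds = 0.0011/0.9989 = 11/9989.
Likelihood ratio of a positive result = 0.77/0.06 = 77/6.
Target odds: 0.8 ÷ 0.2 = 4.
Need (11/9989) × (77/6)ⁿ ≥ 4, i.e. (77/6)ⁿ ≥ 39956/11.
(77/6)³ = 456533/216 falls short of 39956/11 but (77/6)⁴ = 35153041/1296 reaches it, so n = 4.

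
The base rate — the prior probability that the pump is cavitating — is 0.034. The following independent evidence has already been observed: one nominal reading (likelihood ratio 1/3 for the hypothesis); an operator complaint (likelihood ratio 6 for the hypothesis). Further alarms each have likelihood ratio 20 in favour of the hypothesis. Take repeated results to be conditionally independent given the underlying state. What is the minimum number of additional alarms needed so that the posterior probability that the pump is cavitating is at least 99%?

3

Prior odds = 0.034/0.966 = 17/483.
Combined Bayes factor of the evidence already in hand = (1/3) × 6 = 2.
Odds after that evidence = (17/483) × 2 = 34/483.
Target odds = 0.99/0.01 = 99.
Need 20ⁿ ≥ 99 ÷ (34/483) = 47817/34.
20² = 400 falls short of 47817/34 but 20³ = 8000 reaches it, so n = 3.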